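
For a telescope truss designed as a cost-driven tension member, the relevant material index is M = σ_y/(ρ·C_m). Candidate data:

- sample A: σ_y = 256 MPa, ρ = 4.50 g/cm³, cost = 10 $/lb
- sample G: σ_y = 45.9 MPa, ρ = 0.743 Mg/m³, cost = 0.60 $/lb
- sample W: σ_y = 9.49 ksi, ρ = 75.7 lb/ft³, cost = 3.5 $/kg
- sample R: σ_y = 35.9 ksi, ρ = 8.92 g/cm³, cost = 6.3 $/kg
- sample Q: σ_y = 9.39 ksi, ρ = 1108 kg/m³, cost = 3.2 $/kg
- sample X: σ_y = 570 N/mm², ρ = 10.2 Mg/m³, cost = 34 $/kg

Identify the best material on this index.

After converting to SI:
  sample A: σ_y = 256.0 MPa, ρ = 4500 kg/m³, cost = 22.05 $/kg
  sample G: σ_y = 45.90 MPa, ρ = 743.0 kg/m³, cost = 1.323 $/kg
  sample W: σ_y = 65.43 MPa, ρ = 1213 kg/m³, cost = 3.500 $/kg
  sample R: σ_y = 247.5 MPa, ρ = 8920 kg/m³, cost = 6.300 $/kg
  sample Q: σ_y = 64.74 MPa, ρ = 1108 kg/m³, cost = 3.200 $/kg
  sample X: σ_y = 570.0 MPa, ρ = 10200 kg/m³, cost = 34.00 $/kg
  sample G: M = 46.7 kN·m per $
  sample Q: M = 18.3 kN·m per $
  sample W: M = 15.4 kN·m per $
  sample R: M = 4.40 kN·m per $
  sample A: M = 2.58 kN·m per $
  sample X: M = 1.64 kN·m per $
The maximum is for sample G.

sample G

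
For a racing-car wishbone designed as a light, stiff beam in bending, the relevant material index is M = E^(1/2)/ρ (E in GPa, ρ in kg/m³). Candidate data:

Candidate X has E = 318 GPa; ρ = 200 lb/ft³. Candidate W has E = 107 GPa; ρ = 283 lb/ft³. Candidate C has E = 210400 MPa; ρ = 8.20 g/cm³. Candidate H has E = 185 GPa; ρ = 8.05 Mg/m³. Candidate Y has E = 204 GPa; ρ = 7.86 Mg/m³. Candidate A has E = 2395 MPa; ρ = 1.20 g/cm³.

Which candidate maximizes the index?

candidate X

In SI units:
  candidate X: E = 318.0 GPa, ρ = 3204 kg/m³
  candidate W: E = 107.0 GPa, ρ = 4533 kg/m³
  candidate C: E = 210.4 GPa, ρ = 8200 kg/m³
  candidate H: E = 185.0 GPa, ρ = 8050 kg/m³
  candidate Y: E = 204.0 GPa, ρ = 7860 kg/m³
  candidate A: E = 2.395 GPa, ρ = 1200 kg/m³
  candidate X: M = 5.57×10⁻³
  candidate W: M = 2.28×10⁻³
  candidate Y: M = 1.82×10⁻³
  candidate C: M = 1.77×10⁻³
  candidate H: M = 1.69×10⁻³
  candidate A: M = 1.29×10⁻³
Highest index: candidate X.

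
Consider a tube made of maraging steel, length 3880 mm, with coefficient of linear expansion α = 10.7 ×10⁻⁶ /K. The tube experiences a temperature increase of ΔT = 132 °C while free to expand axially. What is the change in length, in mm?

5.48 mm

ΔL = α·L₀·ΔT = 10.7×10⁻⁶ × 3880 mm × 132.0 K = 5.48 mm.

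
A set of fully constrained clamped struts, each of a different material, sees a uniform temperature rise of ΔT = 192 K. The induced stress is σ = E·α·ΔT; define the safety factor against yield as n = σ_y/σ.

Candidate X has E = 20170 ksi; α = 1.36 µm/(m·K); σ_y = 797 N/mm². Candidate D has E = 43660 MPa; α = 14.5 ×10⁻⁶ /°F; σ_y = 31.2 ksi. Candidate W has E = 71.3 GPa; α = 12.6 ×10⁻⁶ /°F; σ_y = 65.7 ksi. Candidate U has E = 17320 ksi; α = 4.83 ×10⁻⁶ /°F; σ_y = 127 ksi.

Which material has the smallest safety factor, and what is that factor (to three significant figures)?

In consistent units (E in GPa, α in ×10⁻⁶/K, σ_y in MPa):
  candidate X: E = 139.1, α = 1.36, σ_y = 797.0 → σ = 36.3 MPa, n = 21.9
  candidate D: E = 43.66, α = 26.1, σ_y = 215.1 → σ = 219 MPa, n = 0.983
  candidate W: E = 71.30, α = 22.7, σ_y = 453.0 → σ = 310 MPa, n = 1.46
  candidate U: E = 119.4, α = 8.69, σ_y = 875.6 → σ = 199 MPa, n = 4.39
Candidate D has the lowest safety factor, n = 0.983.

candidate D, n = 0.983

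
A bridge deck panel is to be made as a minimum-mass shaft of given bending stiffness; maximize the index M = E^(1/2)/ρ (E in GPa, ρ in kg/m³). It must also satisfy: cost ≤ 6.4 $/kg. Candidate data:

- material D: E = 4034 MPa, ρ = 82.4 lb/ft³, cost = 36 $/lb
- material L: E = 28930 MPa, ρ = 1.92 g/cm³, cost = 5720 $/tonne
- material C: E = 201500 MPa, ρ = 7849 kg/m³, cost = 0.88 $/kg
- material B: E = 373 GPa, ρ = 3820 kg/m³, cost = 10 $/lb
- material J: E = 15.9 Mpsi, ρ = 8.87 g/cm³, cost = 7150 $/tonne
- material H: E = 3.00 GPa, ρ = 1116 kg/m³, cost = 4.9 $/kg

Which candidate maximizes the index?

Screen on constraints: cost ≤ 6.4 $/kg. Survivors: material L, material C, material H.
Normalizing units and computing the index:
  material L: E = 28.93 GPa, ρ = 1920 kg/m³
  material C: E = 201.5 GPa, ρ = 7849 kg/m³
  material H: E = 3.000 GPa, ρ = 1116 kg/m³
  material L: M = 2.80×10⁻³
  material C: M = 1.81×10⁻³
  material H: M = 1.55×10⁻³
Highest index: material L.

material L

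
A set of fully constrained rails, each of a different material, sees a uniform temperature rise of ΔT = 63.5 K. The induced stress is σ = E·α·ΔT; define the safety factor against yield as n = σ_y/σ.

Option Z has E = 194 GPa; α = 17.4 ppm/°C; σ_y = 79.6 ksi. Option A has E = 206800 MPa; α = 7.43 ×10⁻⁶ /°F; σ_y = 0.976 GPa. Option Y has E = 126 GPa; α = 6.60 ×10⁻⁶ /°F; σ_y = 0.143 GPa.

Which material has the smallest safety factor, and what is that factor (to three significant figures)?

option Y, n = 1.50

Per material, after unit conversion:
  option Z: E = 194.0, α = 17.4, σ_y = 548.8 → σ = 214 MPa, n = 2.56
  option A: E = 206.8, α = 13.4, σ_y = 976.0 → σ = 176 MPa, n = 5.56
  option Y: E = 126.0, α = 11.9, σ_y = 143.0 → σ = 95.1 MPa, n = 1.50
Option Y has the lowest safety factor, n = 1.50.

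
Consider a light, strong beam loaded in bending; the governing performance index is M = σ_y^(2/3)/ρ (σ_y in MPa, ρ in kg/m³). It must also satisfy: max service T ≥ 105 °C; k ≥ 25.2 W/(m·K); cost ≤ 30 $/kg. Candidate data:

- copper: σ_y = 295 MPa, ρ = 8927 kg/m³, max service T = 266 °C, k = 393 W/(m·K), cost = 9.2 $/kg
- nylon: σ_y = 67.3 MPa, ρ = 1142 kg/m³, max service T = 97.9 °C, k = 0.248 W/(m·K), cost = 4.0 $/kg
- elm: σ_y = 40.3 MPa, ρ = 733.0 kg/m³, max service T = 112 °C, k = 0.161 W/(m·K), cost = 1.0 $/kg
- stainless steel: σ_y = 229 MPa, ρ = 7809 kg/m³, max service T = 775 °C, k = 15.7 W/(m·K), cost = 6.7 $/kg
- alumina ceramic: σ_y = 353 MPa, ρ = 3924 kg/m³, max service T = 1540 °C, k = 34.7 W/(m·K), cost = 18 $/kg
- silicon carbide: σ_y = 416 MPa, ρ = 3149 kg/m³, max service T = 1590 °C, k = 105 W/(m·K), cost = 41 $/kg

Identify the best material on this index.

Screen on constraints: max service T ≥ 105 °C; k ≥ 25.2 W/(m·K); cost ≤ 30 $/kg. Survivors: copper, alumina ceramic.
Computing M directly (units already consistent):
  alumina ceramic: M = 12.7×10⁻³
  copper: M = 4.96×10⁻³
Alumina ceramic ranks first.

alumina ceramic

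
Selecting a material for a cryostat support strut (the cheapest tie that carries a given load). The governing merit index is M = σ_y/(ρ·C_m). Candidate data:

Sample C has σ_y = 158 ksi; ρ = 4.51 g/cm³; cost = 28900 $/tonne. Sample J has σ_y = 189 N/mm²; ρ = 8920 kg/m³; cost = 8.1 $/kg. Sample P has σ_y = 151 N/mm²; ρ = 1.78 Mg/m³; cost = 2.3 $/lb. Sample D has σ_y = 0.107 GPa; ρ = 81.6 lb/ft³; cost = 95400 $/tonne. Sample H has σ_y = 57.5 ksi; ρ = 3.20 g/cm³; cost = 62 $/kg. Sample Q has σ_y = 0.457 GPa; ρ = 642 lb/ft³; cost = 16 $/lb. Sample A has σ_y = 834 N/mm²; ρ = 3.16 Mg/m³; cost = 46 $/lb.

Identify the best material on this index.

sample P

In SI units:
  sample C: σ_y = 1089 MPa, ρ = 4510 kg/m³, cost = 28.90 $/kg
  sample J: σ_y = 189.0 MPa, ρ = 8920 kg/m³, cost = 8.100 $/kg
  sample P: σ_y = 151.0 MPa, ρ = 1780 kg/m³, cost = 5.071 $/kg
  sample D: σ_y = 107.0 MPa, ρ = 1307 kg/m³, cost = 95.40 $/kg
  sample H: σ_y = 396.4 MPa, ρ = 3200 kg/m³, cost = 62.00 $/kg
  sample Q: σ_y = 457.0 MPa, ρ = 10280 kg/m³, cost = 35.27 $/kg
  sample A: σ_y = 834.0 MPa, ρ = 3160 kg/m³, cost = 101.4 $/kg
  sample P: M = 16.7 kN·m per $
  sample C: M = 8.36 kN·m per $
  sample J: M = 2.62 kN·m per $
  sample A: M = 2.60 kN·m per $
  sample H: M = 2.00 kN·m per $
  sample Q: M = 1.26 kN·m per $
  sample D: M = 0.858 kN·m per $
Sample P ranks first.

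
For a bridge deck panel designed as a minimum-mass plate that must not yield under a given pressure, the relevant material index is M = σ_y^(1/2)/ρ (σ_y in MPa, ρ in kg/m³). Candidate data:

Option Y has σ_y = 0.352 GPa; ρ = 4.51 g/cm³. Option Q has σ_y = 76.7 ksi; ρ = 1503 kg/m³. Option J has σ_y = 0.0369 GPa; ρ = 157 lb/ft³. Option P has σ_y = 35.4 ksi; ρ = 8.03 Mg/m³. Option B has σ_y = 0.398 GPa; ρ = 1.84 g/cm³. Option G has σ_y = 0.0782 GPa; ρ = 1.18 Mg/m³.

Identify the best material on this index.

option Q

In SI units:
  option Y: σ_y = 352.0 MPa, ρ = 4510 kg/m³
  option Q: σ_y = 528.8 MPa, ρ = 1503 kg/m³
  option J: σ_y = 36.90 MPa, ρ = 2515 kg/m³
  option P: σ_y = 244.1 MPa, ρ = 8030 kg/m³
  option B: σ_y = 398.0 MPa, ρ = 1840 kg/m³
  option G: σ_y = 78.20 MPa, ρ = 1180 kg/m³
  option Q: M = 15.3×10⁻³
  option B: M = 10.8×10⁻³
  option G: M = 7.49×10⁻³
  option Y: M = 4.16×10⁻³
  option J: M = 2.42×10⁻³
  option P: M = 1.95×10⁻³
The maximum is for option Q.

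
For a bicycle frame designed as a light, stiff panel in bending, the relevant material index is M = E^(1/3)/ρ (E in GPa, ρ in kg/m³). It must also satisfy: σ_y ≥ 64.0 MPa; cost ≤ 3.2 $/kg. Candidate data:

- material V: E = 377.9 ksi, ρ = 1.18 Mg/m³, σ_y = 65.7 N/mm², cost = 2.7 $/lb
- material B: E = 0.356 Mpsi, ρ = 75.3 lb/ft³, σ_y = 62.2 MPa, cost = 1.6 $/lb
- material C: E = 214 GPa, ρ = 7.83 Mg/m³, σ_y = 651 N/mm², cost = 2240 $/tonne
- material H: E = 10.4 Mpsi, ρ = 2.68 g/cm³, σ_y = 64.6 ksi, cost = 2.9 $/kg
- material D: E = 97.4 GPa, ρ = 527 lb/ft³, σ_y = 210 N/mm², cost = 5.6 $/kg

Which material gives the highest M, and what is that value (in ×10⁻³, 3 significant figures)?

Screen on constraints: σ_y ≥ 64.0 MPa; cost ≤ 3.2 $/kg. Survivors: material C, material H.
Normalizing units and computing the index:
  material C: E = 214.0 GPa, ρ = 7830 kg/m³
  material H: E = 71.71 GPa, ρ = 2680 kg/m³
  material H: M = 1.55×10⁻³
  material C: M = 0.764×10⁻³
Material H ranks first.

material H, M = 1.55×10⁻³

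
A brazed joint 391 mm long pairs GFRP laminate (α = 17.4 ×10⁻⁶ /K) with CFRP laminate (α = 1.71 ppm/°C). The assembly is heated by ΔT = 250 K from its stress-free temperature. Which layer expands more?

GFRP laminate

α(GFRP laminate) = 17.4×10⁻⁶/K vs α(CFRP laminate) = 1.71×10⁻⁶/K.
Higher α expands more for the same ΔT: GFRP laminate.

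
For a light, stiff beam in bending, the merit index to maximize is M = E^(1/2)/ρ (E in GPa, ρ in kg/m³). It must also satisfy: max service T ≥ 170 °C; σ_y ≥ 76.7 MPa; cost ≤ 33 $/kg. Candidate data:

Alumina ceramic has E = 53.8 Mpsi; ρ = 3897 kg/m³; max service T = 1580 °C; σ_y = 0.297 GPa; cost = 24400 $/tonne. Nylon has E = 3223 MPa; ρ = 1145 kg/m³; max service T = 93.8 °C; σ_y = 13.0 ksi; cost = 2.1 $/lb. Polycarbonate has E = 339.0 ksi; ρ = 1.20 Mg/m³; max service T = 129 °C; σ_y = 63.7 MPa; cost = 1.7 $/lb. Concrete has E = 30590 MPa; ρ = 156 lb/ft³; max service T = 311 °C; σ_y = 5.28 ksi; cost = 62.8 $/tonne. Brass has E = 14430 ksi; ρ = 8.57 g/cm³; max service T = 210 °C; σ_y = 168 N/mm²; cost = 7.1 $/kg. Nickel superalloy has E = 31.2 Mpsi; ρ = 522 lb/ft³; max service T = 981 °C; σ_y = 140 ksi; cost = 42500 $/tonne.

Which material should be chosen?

alumina ceramic

Screen on constraints: max service T ≥ 170 °C; σ_y ≥ 76.7 MPa; cost ≤ 33 $/kg. Survivors: alumina ceramic, brass.
Normalizing units and computing the index:
  alumina ceramic: E = 370.9 GPa, ρ = 3897 kg/m³
  brass: E = 99.49 GPa, ρ = 8570 kg/m³
  alumina ceramic: M = 4.94×10⁻³
  brass: M = 1.16×10⁻³
The maximum is for alumina ceramic.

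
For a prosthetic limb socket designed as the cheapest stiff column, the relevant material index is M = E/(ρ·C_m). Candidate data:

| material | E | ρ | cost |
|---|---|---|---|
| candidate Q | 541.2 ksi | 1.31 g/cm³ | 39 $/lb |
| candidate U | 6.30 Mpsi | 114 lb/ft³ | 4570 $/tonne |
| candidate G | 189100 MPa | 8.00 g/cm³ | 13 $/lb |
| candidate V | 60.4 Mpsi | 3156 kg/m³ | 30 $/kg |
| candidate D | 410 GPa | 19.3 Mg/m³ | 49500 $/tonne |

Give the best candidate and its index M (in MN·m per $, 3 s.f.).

Convert each candidate to consistent units, then evaluate M:
  candidate Q: E = 3.731 GPa, ρ = 1310 kg/m³, cost = 85.98 $/kg
  candidate U: E = 43.44 GPa, ρ = 1826 kg/m³, cost = 4.570 $/kg
  candidate G: E = 189.1 GPa, ρ = 8000 kg/m³, cost = 28.66 $/kg
  candidate V: E = 416.4 GPa, ρ = 3156 kg/m³, cost = 30.00 $/kg
  candidate D: E = 410.0 GPa, ρ = 19300 kg/m³, cost = 49.50 $/kg
  candidate U: M = 5.20 MN·m per $
  candidate V: M = 4.40 MN·m per $
  candidate G: M = 0.825 MN·m per $
  candidate D: M = 0.429 MN·m per $
  candidate Q: M = 0.0331 MN·m per $
Candidate U ranks first.

candidate U, M = 5.20 MN·m per $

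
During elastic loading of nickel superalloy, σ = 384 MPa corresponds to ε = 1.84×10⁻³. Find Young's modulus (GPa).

209 GPa

E = σ/ε = 384 MPa / 1.84×10⁻³ = 208700 MPa = 209 GPa.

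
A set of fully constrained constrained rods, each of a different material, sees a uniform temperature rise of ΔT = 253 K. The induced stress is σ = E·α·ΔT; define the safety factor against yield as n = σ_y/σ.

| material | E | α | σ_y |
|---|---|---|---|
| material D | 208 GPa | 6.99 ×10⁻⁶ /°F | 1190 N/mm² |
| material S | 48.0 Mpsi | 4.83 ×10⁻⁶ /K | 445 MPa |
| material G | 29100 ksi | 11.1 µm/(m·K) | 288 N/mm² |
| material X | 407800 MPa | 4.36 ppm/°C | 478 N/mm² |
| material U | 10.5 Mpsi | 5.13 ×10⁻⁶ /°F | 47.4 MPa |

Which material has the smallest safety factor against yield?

material U

With everything in SI (GPa, ×10⁻⁶/K, MPa):
  material D: E = 208.0, α = 12.6, σ_y = 1190 → σ = 662 MPa, n = 1.80
  material S: E = 330.9, α = 4.83, σ_y = 445.0 → σ = 404 MPa, n = 1.10
  material G: E = 200.6, α = 11.1, σ_y = 288.0 → σ = 563 MPa, n = 0.511
  material X: E = 407.8, α = 4.36, σ_y = 478.0 → σ = 450 MPa, n = 1.06
  material U: E = 72.39, α = 9.23, σ_y = 47.40 → σ = 169 MPa, n = 0.280
Smallest n: material U with n = 0.280.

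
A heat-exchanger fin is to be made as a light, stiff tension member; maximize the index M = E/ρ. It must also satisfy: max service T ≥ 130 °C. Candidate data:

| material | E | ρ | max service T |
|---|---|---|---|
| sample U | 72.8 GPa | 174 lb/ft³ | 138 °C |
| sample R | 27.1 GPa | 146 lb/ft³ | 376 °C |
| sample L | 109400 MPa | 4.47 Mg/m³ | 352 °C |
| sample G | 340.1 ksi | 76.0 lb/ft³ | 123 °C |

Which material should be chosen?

sample U

Screen on constraints: max service T ≥ 130 °C. Survivors: sample U, sample R, sample L.
In SI units:
  sample U: E = 72.80 GPa, ρ = 2787 kg/m³
  sample R: E = 27.10 GPa, ρ = 2339 kg/m³
  sample L: E = 109.4 GPa, ρ = 4470 kg/m³
  sample U: M = 26.1 MN·m/kg
  sample L: M = 24.5 MN·m/kg
  sample R: M = 11.6 MN·m/kg
Sample U ranks first.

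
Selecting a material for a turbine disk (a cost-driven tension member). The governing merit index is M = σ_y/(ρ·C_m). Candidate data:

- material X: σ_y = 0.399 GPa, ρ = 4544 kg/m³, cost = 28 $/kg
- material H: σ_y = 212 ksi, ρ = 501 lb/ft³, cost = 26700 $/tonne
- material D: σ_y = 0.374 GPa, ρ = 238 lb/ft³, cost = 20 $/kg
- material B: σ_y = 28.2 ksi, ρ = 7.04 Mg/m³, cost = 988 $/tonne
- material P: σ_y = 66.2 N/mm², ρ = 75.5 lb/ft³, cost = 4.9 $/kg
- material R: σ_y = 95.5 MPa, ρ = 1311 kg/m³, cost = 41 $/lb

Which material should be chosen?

material B

Convert each candidate to consistent units, then evaluate M:
  material X: σ_y = 399.0 MPa, ρ = 4544 kg/m³, cost = 28.00 $/kg
  material H: σ_y = 1462 MPa, ρ = 8025 kg/m³, cost = 26.70 $/kg
  material D: σ_y = 374.0 MPa, ρ = 3812 kg/m³, cost = 20.00 $/kg
  material B: σ_y = 194.4 MPa, ρ = 7040 kg/m³, cost = 0.9880 $/kg
  material P: σ_y = 66.20 MPa, ρ = 1209 kg/m³, cost = 4.900 $/kg
  material R: σ_y = 95.50 MPa, ρ = 1311 kg/m³, cost = 90.39 $/kg
  material B: M = 28.0 kN·m per $
  material P: M = 11.2 kN·m per $
  material H: M = 6.82 kN·m per $
  material D: M = 4.91 kN·m per $
  material X: M = 3.14 kN·m per $
  material R: M = 0.806 kN·m per $
Highest index: material B.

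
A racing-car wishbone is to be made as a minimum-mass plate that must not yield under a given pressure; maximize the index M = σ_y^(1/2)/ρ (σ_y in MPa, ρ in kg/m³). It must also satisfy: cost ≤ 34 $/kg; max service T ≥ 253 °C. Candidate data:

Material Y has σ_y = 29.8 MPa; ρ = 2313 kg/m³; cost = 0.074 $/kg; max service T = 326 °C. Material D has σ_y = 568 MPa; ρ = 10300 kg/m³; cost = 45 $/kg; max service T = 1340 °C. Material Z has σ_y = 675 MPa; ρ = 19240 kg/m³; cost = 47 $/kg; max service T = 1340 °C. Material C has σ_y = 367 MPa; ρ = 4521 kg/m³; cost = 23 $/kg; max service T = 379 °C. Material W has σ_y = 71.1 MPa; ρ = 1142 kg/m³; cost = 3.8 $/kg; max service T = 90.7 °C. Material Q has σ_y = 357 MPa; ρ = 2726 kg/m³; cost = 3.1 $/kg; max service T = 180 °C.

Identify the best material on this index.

material C

Screen on constraints: cost ≤ 34 $/kg; max service T ≥ 253 °C. Survivors: material Y, material C.
Per-candidate index values:
  material C: M = 4.24×10⁻³
  material Y: M = 2.36×10⁻³
Highest index: material C.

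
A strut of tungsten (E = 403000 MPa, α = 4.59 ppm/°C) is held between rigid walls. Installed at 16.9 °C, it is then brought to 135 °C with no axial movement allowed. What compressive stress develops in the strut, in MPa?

218 MPa

E = 403000 MPa = 403.0 GPa.
ΔT = 118.1 K. Constrained thermal stress σ = E·α·ΔT = 403.0×10³ MPa × 4.59×10⁻⁶ × 118.1 = 218 MPa (compressive).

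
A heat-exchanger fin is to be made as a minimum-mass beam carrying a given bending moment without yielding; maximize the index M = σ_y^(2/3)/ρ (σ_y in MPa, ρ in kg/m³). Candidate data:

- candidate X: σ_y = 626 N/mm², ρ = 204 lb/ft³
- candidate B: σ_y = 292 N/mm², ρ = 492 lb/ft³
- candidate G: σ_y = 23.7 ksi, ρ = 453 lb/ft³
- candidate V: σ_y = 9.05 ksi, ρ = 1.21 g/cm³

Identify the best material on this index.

In SI units:
  candidate X: σ_y = 626.0 MPa, ρ = 3268 kg/m³
  candidate B: σ_y = 292.0 MPa, ρ = 7881 kg/m³
  candidate G: σ_y = 163.4 MPa, ρ = 7256 kg/m³
  candidate V: σ_y = 62.40 MPa, ρ = 1210 kg/m³
  candidate X: M = 22.4×10⁻³
  candidate V: M = 13.0×10⁻³
  candidate B: M = 5.58×10⁻³
  candidate G: M = 4.12×10⁻³
Candidate X has the largest M.

candidate X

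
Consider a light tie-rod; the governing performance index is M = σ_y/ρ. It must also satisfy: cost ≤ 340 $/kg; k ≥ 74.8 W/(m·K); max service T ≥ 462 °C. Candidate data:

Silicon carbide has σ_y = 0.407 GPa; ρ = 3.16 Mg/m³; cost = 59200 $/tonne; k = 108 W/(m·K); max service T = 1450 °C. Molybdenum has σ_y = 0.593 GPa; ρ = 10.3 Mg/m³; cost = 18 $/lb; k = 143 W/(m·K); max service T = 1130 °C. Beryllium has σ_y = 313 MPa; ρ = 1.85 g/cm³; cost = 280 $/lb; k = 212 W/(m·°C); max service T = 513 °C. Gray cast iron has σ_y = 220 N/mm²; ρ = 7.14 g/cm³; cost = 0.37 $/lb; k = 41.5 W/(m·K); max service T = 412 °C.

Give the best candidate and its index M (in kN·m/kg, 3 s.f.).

Screen on constraints: cost ≤ 340 $/kg; k ≥ 74.8 W/(m·K); max service T ≥ 462 °C. Survivors: silicon carbide, molybdenum.
After converting to SI:
  silicon carbide: σ_y = 407.0 MPa, ρ = 3160 kg/m³
  molybdenum: σ_y = 593.0 MPa, ρ = 10300 kg/m³
  silicon carbide: M = 129 kN·m/kg
  molybdenum: M = 57.6 kN·m/kg
Silicon carbide has the largest M.

silicon carbide, M = 129 kN·m/kg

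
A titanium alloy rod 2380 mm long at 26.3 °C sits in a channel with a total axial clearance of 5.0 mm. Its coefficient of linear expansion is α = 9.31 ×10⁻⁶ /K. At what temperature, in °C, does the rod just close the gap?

252 °C

α·L₀·ΔT = 5.0 mm ⇒ ΔT = 5.0 / (9.31×10⁻⁶ × 2380.0) = 225.7 K.
T = 26.3 + 225.7 = 252.0 °C.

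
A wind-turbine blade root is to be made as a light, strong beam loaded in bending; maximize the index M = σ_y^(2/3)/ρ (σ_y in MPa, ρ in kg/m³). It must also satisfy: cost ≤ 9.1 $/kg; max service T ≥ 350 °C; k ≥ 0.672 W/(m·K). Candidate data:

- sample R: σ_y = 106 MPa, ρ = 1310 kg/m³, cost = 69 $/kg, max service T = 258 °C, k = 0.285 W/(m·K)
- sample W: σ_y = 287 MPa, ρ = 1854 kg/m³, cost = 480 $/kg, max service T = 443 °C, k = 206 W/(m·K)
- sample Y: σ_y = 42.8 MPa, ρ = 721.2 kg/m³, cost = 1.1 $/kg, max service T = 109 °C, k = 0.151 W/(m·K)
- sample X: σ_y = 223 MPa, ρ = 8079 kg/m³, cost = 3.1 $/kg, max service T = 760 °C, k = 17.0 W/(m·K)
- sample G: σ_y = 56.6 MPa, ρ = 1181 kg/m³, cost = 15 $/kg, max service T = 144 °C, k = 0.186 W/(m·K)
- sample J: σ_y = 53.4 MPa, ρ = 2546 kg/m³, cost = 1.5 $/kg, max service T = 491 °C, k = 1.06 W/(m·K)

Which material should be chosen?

sample J

Screen on constraints: cost ≤ 9.1 $/kg; max service T ≥ 350 °C; k ≥ 0.672 W/(m·K). Survivors: sample X, sample J.
Per-candidate index values:
  sample J: M = 5.57×10⁻³
  sample X: M = 4.55×10⁻³
Sample J has the largest M.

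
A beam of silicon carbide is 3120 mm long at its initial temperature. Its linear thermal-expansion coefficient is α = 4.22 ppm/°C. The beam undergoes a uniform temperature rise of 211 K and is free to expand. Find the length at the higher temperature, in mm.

3122.8 mm

ΔL = α·L₀·ΔT = 4.22×10⁻⁶ × 3120 mm × 211.0 K = 2.78 mm.
L = L₀ + ΔL = 3120 + 2.78 = 3122.8 mm.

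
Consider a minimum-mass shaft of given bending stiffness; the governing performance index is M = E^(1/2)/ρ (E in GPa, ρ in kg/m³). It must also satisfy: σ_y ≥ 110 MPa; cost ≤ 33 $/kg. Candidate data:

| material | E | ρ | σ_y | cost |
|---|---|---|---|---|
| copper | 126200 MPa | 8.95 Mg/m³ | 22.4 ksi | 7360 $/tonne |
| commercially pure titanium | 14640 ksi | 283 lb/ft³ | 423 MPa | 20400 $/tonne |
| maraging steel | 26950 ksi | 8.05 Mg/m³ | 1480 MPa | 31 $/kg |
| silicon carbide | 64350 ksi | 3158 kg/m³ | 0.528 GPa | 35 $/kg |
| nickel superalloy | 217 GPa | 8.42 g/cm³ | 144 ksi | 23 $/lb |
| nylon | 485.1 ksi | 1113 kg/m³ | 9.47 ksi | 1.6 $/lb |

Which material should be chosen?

commercially pure titanium

Screen on constraints: σ_y ≥ 110 MPa; cost ≤ 33 $/kg. Survivors: copper, commercially pure titanium, maraging steel.
In SI units:
  copper: E = 126.2 GPa, ρ = 8950 kg/m³
  commercially pure titanium: E = 100.9 GPa, ρ = 4533 kg/m³
  maraging steel: E = 185.8 GPa, ρ = 8050 kg/m³
  commercially pure titanium: M = 2.22×10⁻³
  maraging steel: M = 1.69×10⁻³
  copper: M = 1.26×10⁻³
Highest index: commercially pure titanium.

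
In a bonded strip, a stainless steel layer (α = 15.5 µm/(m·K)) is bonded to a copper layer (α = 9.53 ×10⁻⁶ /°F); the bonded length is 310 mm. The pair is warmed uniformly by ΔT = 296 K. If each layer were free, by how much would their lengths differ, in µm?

152 µm

copper: α = 9.53×10⁻⁶/°F × 9/5 = 17.2×10⁻⁶/K.
Δα = |15.5 − 17.2|×10⁻⁶/K = 1.65×10⁻⁶/K.
ΔL_mismatch = Δα·L·ΔT = 1.65×10⁻⁶ × 310.0 mm × 296.0 K = 152 µm.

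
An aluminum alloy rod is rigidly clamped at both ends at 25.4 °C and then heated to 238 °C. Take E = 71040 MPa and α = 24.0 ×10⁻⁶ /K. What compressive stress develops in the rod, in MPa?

E = 71040 MPa = 71.04 GPa.
ΔT = 212.6 K. Constrained thermal stress σ = E·α·ΔT = 71.04×10³ MPa × 24.0×10⁻⁶ × 212.6 = 362 MPa (compressive).

362 MPa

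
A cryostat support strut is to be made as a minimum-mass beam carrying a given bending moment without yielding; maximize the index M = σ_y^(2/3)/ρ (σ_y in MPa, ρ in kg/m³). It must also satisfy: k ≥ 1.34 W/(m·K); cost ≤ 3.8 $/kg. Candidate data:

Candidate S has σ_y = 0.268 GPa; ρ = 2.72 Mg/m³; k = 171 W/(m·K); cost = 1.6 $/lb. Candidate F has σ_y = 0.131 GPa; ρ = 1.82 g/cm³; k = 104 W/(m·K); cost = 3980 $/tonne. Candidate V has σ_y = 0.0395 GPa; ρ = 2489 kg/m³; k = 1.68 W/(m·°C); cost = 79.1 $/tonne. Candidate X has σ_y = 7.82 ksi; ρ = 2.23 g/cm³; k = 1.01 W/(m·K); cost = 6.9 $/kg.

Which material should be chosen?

Screen on constraints: k ≥ 1.34 W/(m·K); cost ≤ 3.8 $/kg. Survivors: candidate S, candidate V.
After converting to SI:
  candidate S: σ_y = 268.0 MPa, ρ = 2720 kg/m³
  candidate V: σ_y = 39.50 MPa, ρ = 2489 kg/m³
  candidate S: M = 15.3×10⁻³
  candidate V: M = 4.66×10⁻³
Candidate S ranks first.

candidate S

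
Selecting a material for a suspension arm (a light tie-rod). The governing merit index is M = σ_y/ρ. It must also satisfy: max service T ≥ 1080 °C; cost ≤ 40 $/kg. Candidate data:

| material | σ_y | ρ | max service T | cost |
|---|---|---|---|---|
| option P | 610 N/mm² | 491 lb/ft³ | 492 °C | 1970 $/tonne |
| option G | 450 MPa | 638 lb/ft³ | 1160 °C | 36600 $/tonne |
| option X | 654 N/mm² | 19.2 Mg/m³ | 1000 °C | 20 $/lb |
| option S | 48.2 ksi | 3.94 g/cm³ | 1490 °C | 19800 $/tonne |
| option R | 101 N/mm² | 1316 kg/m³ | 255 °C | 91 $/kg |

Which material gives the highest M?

option S

Screen on constraints: max service T ≥ 1080 °C; cost ≤ 40 $/kg. Survivors: option G, option S.
After converting to SI:
  option G: σ_y = 450.0 MPa, ρ = 10220 kg/m³
  option S: σ_y = 332.3 MPa, ρ = 3940 kg/m³
  option S: M = 84.3 kN·m/kg
  option G: M = 44.0 kN·m/kg
Option S ranks first.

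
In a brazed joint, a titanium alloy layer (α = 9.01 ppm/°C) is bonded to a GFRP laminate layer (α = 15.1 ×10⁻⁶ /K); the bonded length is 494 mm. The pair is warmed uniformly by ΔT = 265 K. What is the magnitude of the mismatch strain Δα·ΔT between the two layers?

1.61×10⁻³

Δα = |9.01 − 15.1|×10⁻⁶/K = 6.09×10⁻⁶/K.
Mismatch strain = Δα·ΔT = 6.09×10⁻⁶ × 265.0 = 1.61×10⁻³.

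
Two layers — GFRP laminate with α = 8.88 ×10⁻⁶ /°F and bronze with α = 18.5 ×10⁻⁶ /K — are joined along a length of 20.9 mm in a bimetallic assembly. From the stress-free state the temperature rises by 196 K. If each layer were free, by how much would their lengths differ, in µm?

GFRP laminate: α = 8.88×10⁻⁶/°F × 9/5 = 16.0×10⁻⁶/K.
Δα = |16.0 − 18.5|×10⁻⁶/K = 2.52×10⁻⁶/K.
ΔL_mismatch = Δα·L·ΔT = 2.52×10⁻⁶ × 20.9 mm × 196.0 K = 10.3 µm.

10.3 µm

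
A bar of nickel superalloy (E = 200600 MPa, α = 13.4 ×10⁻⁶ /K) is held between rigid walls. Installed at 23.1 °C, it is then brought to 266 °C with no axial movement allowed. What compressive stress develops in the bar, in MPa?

E = 200600 MPa = 200.6 GPa.
ΔT = 242.9 K. Constrained thermal stress σ = E·α·ΔT = 200.6×10³ MPa × 13.4×10⁻⁶ × 242.9 = 653 MPa (compressive).

653 MPa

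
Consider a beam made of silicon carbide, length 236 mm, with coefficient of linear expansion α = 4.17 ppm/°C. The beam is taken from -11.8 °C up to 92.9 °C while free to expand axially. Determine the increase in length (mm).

ΔT = 92.9 − (-11.8) = 104.7 K.
ΔL = α·L₀·ΔT = 4.17×10⁻⁶ × 236 mm × 104.7 K = 0.103 mm.

0.103 mm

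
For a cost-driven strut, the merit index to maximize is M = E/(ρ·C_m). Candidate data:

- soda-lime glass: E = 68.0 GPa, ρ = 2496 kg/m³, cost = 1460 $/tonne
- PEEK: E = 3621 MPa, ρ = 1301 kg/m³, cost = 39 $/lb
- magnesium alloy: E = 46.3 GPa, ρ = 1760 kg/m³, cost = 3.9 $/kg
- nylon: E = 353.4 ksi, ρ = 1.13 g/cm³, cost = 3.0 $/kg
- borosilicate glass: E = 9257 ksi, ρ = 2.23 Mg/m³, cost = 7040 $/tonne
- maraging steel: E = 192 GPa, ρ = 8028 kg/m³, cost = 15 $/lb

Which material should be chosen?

soda-lime glass

Putting every candidate on a common basis:
  soda-lime glass: E = 68.00 GPa, ρ = 2496 kg/m³, cost = 1.460 $/kg
  PEEK: E = 3.621 GPa, ρ = 1301 kg/m³, cost = 85.98 $/kg
  magnesium alloy: E = 46.30 GPa, ρ = 1760 kg/m³, cost = 3.900 $/kg
  nylon: E = 2.437 GPa, ρ = 1130 kg/m³, cost = 3.000 $/kg
  borosilicate glass: E = 63.82 GPa, ρ = 2230 kg/m³, cost = 7.040 $/kg
  maraging steel: E = 192.0 GPa, ρ = 8028 kg/m³, cost = 33.07 $/kg
  soda-lime glass: M = 18.7 MN·m per $
  magnesium alloy: M = 6.75 MN·m per $
  borosilicate glass: M = 4.07 MN·m per $
  maraging steel: M = 0.723 MN·m per $
  nylon: M = 0.719 MN·m per $
  PEEK: M = 0.0324 MN·m per $
Soda-lime glass has the largest M.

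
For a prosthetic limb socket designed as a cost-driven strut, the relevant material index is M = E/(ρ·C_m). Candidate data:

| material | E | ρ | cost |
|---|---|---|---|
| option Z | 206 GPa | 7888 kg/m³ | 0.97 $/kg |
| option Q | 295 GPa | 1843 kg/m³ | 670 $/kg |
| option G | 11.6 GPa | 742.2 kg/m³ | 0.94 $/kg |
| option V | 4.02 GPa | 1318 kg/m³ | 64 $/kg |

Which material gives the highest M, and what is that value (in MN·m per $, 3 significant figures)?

Computing M directly (units already consistent):
  option Z: M = 26.9 MN·m per $
  option G: M = 16.6 MN·m per $
  option Q: M = 0.239 MN·m per $
  option V: M = 0.0477 MN·m per $
Highest index: option Z.

option Z, M = 26.9 MN·m per $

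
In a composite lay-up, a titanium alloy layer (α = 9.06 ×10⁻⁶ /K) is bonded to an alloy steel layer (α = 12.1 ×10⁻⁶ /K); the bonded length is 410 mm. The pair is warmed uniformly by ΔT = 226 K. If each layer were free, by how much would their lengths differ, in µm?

282 µm

Δα = |9.06 − 12.1|×10⁻⁶/K = 3.04×10⁻⁶/K.
ΔL_mismatch = Δα·L·ΔT = 3.04×10⁻⁶ × 410.0 mm × 226.0 K = 282 µm.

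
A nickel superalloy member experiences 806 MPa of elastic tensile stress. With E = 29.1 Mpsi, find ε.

4.02×10⁻³

E = 29.1 Mpsi = 200.6 GPa = 200600 MPa.
ε = σ/E = 806 / 200600 = 4.02×10⁻³.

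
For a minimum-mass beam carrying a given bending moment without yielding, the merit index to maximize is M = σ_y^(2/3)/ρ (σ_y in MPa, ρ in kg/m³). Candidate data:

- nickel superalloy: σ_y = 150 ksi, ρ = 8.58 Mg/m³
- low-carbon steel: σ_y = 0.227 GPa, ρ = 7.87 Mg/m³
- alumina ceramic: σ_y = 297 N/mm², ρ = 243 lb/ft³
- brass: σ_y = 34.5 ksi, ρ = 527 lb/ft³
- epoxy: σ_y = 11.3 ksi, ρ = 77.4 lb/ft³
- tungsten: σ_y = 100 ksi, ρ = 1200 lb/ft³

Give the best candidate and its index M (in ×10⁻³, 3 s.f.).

epoxy, M = 14.7×10⁻³

In SI units:
  nickel superalloy: σ_y = 1034 MPa, ρ = 8580 kg/m³
  low-carbon steel: σ_y = 227.0 MPa, ρ = 7870 kg/m³
  alumina ceramic: σ_y = 297.0 MPa, ρ = 3892 kg/m³
  brass: σ_y = 237.9 MPa, ρ = 8442 kg/m³
  epoxy: σ_y = 77.91 MPa, ρ = 1240 kg/m³
  tungsten: σ_y = 689.5 MPa, ρ = 19220 kg/m³
  epoxy: M = 14.7×10⁻³
  nickel superalloy: M = 11.9×10⁻³
  alumina ceramic: M = 11.4×10⁻³
  low-carbon steel: M = 4.73×10⁻³
  brass: M = 4.55×10⁻³
  tungsten: M = 4.06×10⁻³
The maximum is for epoxy.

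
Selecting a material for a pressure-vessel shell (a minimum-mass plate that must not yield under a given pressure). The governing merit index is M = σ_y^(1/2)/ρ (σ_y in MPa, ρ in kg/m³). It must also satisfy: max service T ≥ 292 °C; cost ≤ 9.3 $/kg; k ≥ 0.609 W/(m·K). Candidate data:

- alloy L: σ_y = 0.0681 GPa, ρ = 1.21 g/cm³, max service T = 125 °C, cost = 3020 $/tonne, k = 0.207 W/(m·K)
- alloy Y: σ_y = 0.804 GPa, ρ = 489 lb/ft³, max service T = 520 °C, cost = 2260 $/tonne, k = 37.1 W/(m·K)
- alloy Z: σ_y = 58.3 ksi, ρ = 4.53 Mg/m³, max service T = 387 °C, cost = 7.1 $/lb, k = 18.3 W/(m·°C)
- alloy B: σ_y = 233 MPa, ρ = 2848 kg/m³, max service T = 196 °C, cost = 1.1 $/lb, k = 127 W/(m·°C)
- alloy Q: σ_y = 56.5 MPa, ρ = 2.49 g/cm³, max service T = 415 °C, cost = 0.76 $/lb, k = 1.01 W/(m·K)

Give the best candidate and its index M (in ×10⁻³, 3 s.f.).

alloy Y, M = 3.62×10⁻³

Screen on constraints: max service T ≥ 292 °C; cost ≤ 9.3 $/kg; k ≥ 0.609 W/(m·K). Survivors: alloy Y, alloy Q.
After converting to SI:
  alloy Y: σ_y = 804.0 MPa, ρ = 7833 kg/m³
  alloy Q: σ_y = 56.50 MPa, ρ = 2490 kg/m³
  alloy Y: M = 3.62×10⁻³
  alloy Q: M = 3.02×10⁻³
The maximum is for alloy Y.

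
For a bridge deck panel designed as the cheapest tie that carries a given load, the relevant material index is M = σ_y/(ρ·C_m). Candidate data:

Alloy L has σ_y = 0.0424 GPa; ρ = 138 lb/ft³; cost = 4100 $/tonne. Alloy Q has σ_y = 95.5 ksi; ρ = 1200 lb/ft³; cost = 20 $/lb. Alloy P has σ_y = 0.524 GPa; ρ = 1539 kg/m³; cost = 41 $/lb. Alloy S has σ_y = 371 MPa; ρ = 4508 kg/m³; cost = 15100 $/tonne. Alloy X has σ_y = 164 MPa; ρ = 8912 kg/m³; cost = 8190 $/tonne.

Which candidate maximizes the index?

Putting every candidate on a common basis:
  alloy L: σ_y = 42.40 MPa, ρ = 2211 kg/m³, cost = 4.100 $/kg
  alloy Q: σ_y = 658.4 MPa, ρ = 19220 kg/m³, cost = 44.09 $/kg
  alloy P: σ_y = 524.0 MPa, ρ = 1539 kg/m³, cost = 90.39 $/kg
  alloy S: σ_y = 371.0 MPa, ρ = 4508 kg/m³, cost = 15.10 $/kg
  alloy X: σ_y = 164.0 MPa, ρ = 8912 kg/m³, cost = 8.190 $/kg
  alloy S: M = 5.45 kN·m per $
  alloy L: M = 4.68 kN·m per $
  alloy P: M = 3.77 kN·m per $
  alloy X: M = 2.25 kN·m per $
  alloy Q: M = 0.777 kN·m per $
The maximum is for alloy S.

alloy S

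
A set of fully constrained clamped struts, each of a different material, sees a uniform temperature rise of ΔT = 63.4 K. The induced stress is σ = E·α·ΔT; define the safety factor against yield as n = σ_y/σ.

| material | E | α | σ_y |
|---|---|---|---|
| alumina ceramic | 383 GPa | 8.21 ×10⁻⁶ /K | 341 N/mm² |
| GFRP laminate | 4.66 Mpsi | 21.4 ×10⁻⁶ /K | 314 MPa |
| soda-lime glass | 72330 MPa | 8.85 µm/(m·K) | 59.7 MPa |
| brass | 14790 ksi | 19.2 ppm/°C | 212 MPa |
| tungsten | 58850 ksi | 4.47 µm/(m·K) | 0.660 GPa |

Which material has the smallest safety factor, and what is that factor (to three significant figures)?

Per material, after unit conversion:
  alumina ceramic: E = 383.0, α = 8.21, σ_y = 341.0 → σ = 199 MPa, n = 1.71
  GFRP laminate: E = 32.13, α = 21.4, σ_y = 314.0 → σ = 43.6 MPa, n = 7.20
  soda-lime glass: E = 72.33, α = 8.85, σ_y = 59.70 → σ = 40.6 MPa, n = 1.47
  brass: E = 102.0, α = 19.2, σ_y = 212.0 → σ = 124 MPa, n = 1.71
  tungsten: E = 405.8, α = 4.47, σ_y = 660.0 → σ = 115 MPa, n = 5.74
Smallest n: soda-lime glass with n = 1.47.

soda-lime glass, n = 1.47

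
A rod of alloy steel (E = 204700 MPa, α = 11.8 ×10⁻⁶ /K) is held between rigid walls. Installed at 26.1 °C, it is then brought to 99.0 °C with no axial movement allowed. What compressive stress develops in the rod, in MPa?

E = 204700 MPa = 204.7 GPa.
ΔT = 72.90 K. Constrained thermal stress σ = E·α·ΔT = 204.7×10³ MPa × 11.8×10⁻⁶ × 72.90 = 176 MPa (compressive).

176 MPa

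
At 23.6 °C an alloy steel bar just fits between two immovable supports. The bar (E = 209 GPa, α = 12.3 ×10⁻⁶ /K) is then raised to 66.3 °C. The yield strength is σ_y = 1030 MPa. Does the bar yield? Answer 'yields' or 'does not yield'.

does not yield

ΔT = 42.70 K. Constrained thermal stress σ = E·α·ΔT = 209.0×10³ MPa × 12.3×10⁻⁶ × 42.70 = 110 MPa (compressive).
Compare to σ_y = 1030 MPa: σ < σ_y, so it does not yield.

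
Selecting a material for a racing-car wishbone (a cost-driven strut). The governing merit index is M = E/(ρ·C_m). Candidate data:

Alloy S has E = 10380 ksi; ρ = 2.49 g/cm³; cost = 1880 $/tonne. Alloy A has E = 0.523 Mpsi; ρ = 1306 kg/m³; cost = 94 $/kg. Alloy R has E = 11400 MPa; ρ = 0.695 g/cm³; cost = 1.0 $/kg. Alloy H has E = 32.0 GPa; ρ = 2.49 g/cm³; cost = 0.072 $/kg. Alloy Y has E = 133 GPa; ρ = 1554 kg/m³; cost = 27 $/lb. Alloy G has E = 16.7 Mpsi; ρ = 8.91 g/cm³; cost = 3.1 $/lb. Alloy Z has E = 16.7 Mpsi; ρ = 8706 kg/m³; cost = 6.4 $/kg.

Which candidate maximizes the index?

Convert each candidate to consistent units, then evaluate M:
  alloy S: E = 71.57 GPa, ρ = 2490 kg/m³, cost = 1.880 $/kg
  alloy A: E = 3.606 GPa, ρ = 1306 kg/m³, cost = 94.00 $/kg
  alloy R: E = 11.40 GPa, ρ = 695.0 kg/m³, cost = 1.000 $/kg
  alloy H: E = 32.00 GPa, ρ = 2490 kg/m³, cost = 0.07200 $/kg
  alloy Y: E = 133.0 GPa, ρ = 1554 kg/m³, cost = 59.52 $/kg
  alloy G: E = 115.1 GPa, ρ = 8910 kg/m³, cost = 6.834 $/kg
  alloy Z: E = 115.1 GPa, ρ = 8706 kg/m³, cost = 6.400 $/kg
  alloy H: M = 178 MN·m per $
  alloy R: M = 16.4 MN·m per $
  alloy S: M = 15.3 MN·m per $
  alloy Z: M = 2.07 MN·m per $
  alloy G: M = 1.89 MN·m per $
  alloy Y: M = 1.44 MN·m per $
  alloy A: M = 0.0294 MN·m per $
Highest index: alloy H.

alloy H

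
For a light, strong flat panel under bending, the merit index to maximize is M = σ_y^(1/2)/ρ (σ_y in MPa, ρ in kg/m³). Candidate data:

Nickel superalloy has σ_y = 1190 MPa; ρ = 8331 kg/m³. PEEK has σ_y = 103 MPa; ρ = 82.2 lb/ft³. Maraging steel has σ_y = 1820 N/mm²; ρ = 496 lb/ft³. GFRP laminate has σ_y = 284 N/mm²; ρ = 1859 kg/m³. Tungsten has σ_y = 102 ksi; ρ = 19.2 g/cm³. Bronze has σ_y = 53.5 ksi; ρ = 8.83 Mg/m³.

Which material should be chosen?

GFRP laminate

In SI units:
  nickel superalloy: σ_y = 1190 MPa, ρ = 8331 kg/m³
  PEEK: σ_y = 103.0 MPa, ρ = 1317 kg/m³
  maraging steel: σ_y = 1820 MPa, ρ = 7945 kg/m³
  GFRP laminate: σ_y = 284.0 MPa, ρ = 1859 kg/m³
  tungsten: σ_y = 703.3 MPa, ρ = 19200 kg/m³
  bronze: σ_y = 368.9 MPa, ρ = 8830 kg/m³
  GFRP laminate: M = 9.07×10⁻³
  PEEK: M = 7.71×10⁻³
  maraging steel: M = 5.37×10⁻³
  nickel superalloy: M = 4.14×10⁻³
  bronze: M = 2.18×10⁻³
  tungsten: M = 1.38×10⁻³
GFRP laminate has the largest M.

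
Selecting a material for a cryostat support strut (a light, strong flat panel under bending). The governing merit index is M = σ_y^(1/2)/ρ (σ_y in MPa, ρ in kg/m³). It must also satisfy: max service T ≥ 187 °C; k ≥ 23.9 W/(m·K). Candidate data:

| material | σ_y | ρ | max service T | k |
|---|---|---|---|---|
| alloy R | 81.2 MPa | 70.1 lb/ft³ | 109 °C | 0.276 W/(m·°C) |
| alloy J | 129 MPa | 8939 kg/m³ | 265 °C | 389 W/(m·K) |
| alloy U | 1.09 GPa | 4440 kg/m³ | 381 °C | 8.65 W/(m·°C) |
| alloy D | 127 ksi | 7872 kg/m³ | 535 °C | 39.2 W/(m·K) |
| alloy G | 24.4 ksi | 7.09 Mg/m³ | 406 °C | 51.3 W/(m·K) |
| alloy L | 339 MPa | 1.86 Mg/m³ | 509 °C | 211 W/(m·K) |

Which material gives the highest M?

Screen on constraints: max service T ≥ 187 °C; k ≥ 23.9 W/(m·K). Survivors: alloy J, alloy D, alloy G, alloy L.
Convert each candidate to consistent units, then evaluate M:
  alloy J: σ_y = 129.0 MPa, ρ = 8939 kg/m³
  alloy D: σ_y = 875.6 MPa, ρ = 7872 kg/m³
  alloy G: σ_y = 168.2 MPa, ρ = 7090 kg/m³
  alloy L: σ_y = 339.0 MPa, ρ = 1860 kg/m³
  alloy L: M = 9.90×10⁻³
  alloy D: M = 3.76×10⁻³
  alloy G: M = 1.83×10⁻³
  alloy J: M = 1.27×10⁻³
Alloy L ranks first.

alloy L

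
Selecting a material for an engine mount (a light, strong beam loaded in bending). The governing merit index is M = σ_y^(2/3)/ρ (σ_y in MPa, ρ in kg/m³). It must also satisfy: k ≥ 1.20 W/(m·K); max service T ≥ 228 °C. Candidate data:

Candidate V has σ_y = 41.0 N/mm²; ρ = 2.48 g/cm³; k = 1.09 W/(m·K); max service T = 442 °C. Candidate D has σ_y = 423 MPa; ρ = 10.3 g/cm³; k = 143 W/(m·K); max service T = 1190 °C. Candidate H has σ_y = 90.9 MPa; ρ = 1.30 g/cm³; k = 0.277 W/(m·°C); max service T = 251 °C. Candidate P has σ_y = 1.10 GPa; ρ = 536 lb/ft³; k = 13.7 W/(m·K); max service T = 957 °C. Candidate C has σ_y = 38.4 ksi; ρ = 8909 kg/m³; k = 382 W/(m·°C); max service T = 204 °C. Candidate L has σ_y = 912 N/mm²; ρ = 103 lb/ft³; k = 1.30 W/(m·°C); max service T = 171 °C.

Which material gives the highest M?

candidate P

Screen on constraints: k ≥ 1.20 W/(m·K); max service T ≥ 228 °C. Survivors: candidate D, candidate P.
Putting every candidate on a common basis:
  candidate D: σ_y = 423.0 MPa, ρ = 10300 kg/m³
  candidate P: σ_y = 1100 MPa, ρ = 8586 kg/m³
  candidate P: M = 12.4×10⁻³
  candidate D: M = 5.47×10⁻³
Highest index: candidate P.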